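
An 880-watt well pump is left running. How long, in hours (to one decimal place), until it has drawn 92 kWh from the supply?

Hours = 92 kWh ÷ 0.88 kW = 104.5 h

104.5 h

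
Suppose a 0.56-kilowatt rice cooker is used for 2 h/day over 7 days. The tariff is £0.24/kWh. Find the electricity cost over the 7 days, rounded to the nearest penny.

£1.88

Runtime = 2 h/day × 7 days = 14 h
Energy = 0.56 kW × 14 h = 7.84 kWh
Cost = 7.84 kWh × £0.24/kWh = £1.88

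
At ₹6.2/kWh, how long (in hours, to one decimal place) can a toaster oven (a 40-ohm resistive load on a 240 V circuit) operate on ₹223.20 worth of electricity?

25.0 h

Power = V²/R = 240²/40 = 1440 W = 1.44 kW
Energy available = ₹223.20 ÷ ₹6.2/kWh = 36 kWh
Hours = 36 kWh ÷ 1.44 kW = 25.0 h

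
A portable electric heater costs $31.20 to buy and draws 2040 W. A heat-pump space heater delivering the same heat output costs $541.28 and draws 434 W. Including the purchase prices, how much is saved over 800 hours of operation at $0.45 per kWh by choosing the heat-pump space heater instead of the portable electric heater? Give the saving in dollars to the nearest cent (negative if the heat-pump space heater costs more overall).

$68.08

portable electric heater: $31.20 + (2040/1000) kW × 800 h × $0.45 = $31.20 + $734.4 = $765.6
heat-pump space heater: $541.28 + (434/1000) kW × 800 h × $0.45 = $541.28 + $156.24 = $697.52
Saving = $765.6 − $697.52 = $68.08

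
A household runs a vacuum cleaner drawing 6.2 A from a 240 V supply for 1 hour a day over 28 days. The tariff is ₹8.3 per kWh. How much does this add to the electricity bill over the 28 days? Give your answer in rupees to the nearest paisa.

Power = 6.2 A × 240 V = 1488 W = 1.488 kW
Runtime = 1 h/day × 28 days = 28 h
Energy = 1.488 kW × 28 h = 41.664 kWh
Cost = 41.664 kWh × ₹8.3/kWh = ₹345.81

₹345.81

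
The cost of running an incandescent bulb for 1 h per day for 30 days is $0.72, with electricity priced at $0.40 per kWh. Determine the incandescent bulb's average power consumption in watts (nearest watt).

60 W

Energy = $0.72 ÷ $0.40/kWh = 1.8 kWh
Runtime = 1 h/day × 30 days = 30 h
Power = 1.8 kWh ÷ 30 h = 0.06 kW = 60 W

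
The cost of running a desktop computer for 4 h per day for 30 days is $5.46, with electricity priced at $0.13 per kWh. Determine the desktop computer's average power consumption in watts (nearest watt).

350 W

Energy = $5.46 ÷ $0.13/kWh = 42 kWh
Runtime = 4 h/day × 30 days = 120 h
Power = 42 kWh ÷ 120 h = 0.35 kW = 350 W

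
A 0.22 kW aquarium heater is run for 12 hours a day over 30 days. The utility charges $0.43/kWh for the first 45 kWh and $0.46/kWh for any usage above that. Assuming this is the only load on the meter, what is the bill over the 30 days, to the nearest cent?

Runtime = 12 h/day × 30 days = 360 h
Energy = 0.22 kW × 360 h = 79.2 kWh
Tier 1 (0–45 kWh): 45 × $0.43 = $19.35
Above 45 kWh: 34.2 × $0.46 = $15.732
Bill = $35.08

$35.08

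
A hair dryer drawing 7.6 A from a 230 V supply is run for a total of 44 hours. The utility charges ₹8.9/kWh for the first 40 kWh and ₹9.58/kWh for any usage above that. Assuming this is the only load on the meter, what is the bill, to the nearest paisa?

₹709.62

Power = 7.6 A × 230 V = 1748 W = 1.748 kW
Energy = 1.748 kW × 44 h = 76.912 kWh
Tier 1 (0–40 kWh): 40 × ₹8.9 = ₹356
Above 40 kWh: 36.912 × ₹9.58 = ₹353.61696
Bill = ₹709.62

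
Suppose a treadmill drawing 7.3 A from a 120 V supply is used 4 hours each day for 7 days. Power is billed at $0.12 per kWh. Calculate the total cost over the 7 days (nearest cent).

Power = 7.3 A × 120 V = 876 W = 0.876 kW
Runtime = 4 h/day × 7 days = 28 h
Energy = 0.876 kW × 28 h = 24.528 kWh
Cost = 24.528 kWh × $0.12/kWh = $2.94

$2.94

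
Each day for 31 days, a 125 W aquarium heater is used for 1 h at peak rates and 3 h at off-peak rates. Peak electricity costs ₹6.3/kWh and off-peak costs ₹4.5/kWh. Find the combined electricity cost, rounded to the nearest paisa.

Peak energy = 0.125 kW × 1 h × 31 = 3.875 kWh
Off-peak energy = 0.125 kW × 3 h × 31 = 11.625 kWh
Cost = 3.875 × ₹6.3 + 11.625 × ₹4.5 = ₹24.4125 + ₹52.3125 = ₹76.73

₹76.73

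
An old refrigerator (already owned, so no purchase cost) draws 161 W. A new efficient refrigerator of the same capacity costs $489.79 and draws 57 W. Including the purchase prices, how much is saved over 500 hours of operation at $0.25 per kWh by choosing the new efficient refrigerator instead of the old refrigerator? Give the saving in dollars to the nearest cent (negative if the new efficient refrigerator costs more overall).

-$476.79

old refrigerator: $0.00 + (161/1000) kW × 500 h × $0.25 = $0.00 + $20.125 = $20.125
new efficient refrigerator: $489.79 + (57/1000) kW × 500 h × $0.25 = $489.79 + $7.125 = $496.915
Saving = $20.125 − $496.915 = −$476.79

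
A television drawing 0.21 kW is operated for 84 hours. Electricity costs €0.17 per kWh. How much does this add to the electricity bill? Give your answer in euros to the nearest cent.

€3.00

Energy = 0.21 kW × 84 h = 17.64 kWh
Cost = 17.64 kWh × €0.17/kWh = €3.00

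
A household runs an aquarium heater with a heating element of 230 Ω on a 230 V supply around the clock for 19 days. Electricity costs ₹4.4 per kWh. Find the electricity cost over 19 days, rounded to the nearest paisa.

Power = V²/R = 230²/230 = 230 W = 0.23 kW
Runtime = 24 h × 19 = 456 h
Energy = 0.23 kW × 456 h = 104.88 kWh
Cost = 104.88 kWh × ₹4.4/kWh = ₹461.47

₹461.47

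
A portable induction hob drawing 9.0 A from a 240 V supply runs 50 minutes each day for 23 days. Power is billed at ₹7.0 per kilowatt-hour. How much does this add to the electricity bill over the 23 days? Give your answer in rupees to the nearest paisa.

Power = 9.0 A × 240 V = 2160 W = 2.16 kW
Runtime = 50 min × 23 = 1150 min = 19.166666… h
Energy = 2.16 kW × 19.166666… h = 41.4 kWh
Cost = 41.4 kWh × ₹7.0/kWh = ₹289.80

₹289.80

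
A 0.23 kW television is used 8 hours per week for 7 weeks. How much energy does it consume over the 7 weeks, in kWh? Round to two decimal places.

12.88 kWh

Runtime = 8 h/week × 7 weeks = 56 h
Energy = 0.23 kW × 56 h = 12.88 kWh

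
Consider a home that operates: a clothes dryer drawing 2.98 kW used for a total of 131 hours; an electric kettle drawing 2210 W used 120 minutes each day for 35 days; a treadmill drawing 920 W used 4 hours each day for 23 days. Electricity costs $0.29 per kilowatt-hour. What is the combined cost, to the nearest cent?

clothes dryer: 2.98 kW × 131 h = 390.38 kWh
electric kettle: Runtime = 120 min × 35 = 4200 min = 70 h
electric kettle: 2.21 kW × 70 h = 154.7 kWh
treadmill: Runtime = 4 h/day × 23 days = 92 h
treadmill: 0.92 kW × 92 h = 84.64 kWh
Total energy = 629.72 kWh
Cost = 629.72 × $0.29 = $182.62

$182.62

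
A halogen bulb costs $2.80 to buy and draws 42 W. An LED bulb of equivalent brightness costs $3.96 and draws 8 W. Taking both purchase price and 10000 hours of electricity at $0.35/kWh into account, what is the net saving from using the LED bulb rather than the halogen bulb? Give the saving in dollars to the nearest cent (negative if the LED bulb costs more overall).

halogen bulb: $2.80 + (42/1000) kW × 10000 h × $0.35 = $2.80 + $147 = $149.8
LED bulb: $3.96 + (8/1000) kW × 10000 h × $0.35 = $3.96 + $28 = $31.96
Saving = $149.8 − $31.96 = $117.84

$117.84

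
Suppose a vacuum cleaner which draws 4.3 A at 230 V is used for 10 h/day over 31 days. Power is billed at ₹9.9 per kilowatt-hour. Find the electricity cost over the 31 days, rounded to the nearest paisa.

₹3035.24

Power = 4.3 A × 230 V = 989 W = 0.989 kW
Runtime = 10 h/day × 31 days = 310 h
Energy = 0.989 kW × 310 h = 306.59 kWh
Cost = 306.59 kWh × ₹9.9/kWh = ₹3035.24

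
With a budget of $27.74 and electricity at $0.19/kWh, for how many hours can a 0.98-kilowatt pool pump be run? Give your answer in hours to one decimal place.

149.0 h

Energy available = $27.74 ÷ $0.19/kWh = 146 kWh
Hours = 146 kWh ÷ 0.98 kW = 149.0 h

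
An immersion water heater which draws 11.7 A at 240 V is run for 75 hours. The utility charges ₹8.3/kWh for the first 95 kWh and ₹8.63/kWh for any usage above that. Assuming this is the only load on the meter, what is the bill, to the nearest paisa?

Power = 11.7 A × 240 V = 2808 W = 2.808 kW
Energy = 2.808 kW × 75 h = 210.6 kWh
Tier 1 (0–95 kWh): 95 × ₹8.3 = ₹788.5
Above 95 kWh: 115.6 × ₹8.63 = ₹997.628
Bill = ₹1786.13

₹1786.13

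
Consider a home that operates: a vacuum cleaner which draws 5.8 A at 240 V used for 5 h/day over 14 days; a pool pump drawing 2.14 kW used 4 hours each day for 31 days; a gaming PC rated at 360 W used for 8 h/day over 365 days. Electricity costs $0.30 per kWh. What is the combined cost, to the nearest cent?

$424.20

vacuum cleaner: Power = 5.8 A × 240 V = 1392 W = 1.392 kW
vacuum cleaner: Runtime = 5 h/day × 14 days = 70 h
vacuum cleaner: 1.392 kW × 70 h = 97.44 kWh
pool pump: Runtime = 4 h/day × 31 days = 124 h
pool pump: 2.14 kW × 124 h = 265.36 kWh
gaming PC: Runtime = 8 h/day × 365 days = 2920 h
gaming PC: 0.36 kW × 2920 h = 1051.2 kWh
Total energy = 1414 kWh
Cost = 1414 × $0.30 = $424.20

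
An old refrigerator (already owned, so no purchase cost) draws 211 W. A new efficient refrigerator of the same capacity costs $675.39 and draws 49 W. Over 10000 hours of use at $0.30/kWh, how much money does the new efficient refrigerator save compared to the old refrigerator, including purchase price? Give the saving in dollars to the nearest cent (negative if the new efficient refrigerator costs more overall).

old refrigerator: $0.00 + (211/1000) kW × 10000 h × $0.30 = $0.00 + $633 = $633
new efficient refrigerator: $675.39 + (49/1000) kW × 10000 h × $0.30 = $675.39 + $147 = $822.39
Saving = $633 − $822.39 = −$189.39

-$189.39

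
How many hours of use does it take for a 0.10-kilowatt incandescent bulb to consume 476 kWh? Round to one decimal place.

4760.0 h

Hours = 476 kWh ÷ 0.1 kW = 4760.0 h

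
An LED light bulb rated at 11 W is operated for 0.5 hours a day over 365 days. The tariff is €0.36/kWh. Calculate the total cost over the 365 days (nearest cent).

Runtime = 0.5 h/day × 365 days = 182.5 h
Energy = 0.011 kW × 182.5 h = 2.0075 kWh
Cost = 2.0075 kWh × €0.36/kWh = €0.72

€0.72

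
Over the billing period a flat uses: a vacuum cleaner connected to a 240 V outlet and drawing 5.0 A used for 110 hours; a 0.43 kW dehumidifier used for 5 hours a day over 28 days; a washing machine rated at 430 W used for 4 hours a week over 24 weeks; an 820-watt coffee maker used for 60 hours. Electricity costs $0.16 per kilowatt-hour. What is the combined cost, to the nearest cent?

vacuum cleaner: Power = 5.0 A × 240 V = 1200 W = 1.2 kW
vacuum cleaner: 1.2 kW × 110 h = 132 kWh
dehumidifier: Runtime = 5 h/day × 28 days = 140 h
dehumidifier: 0.43 kW × 140 h = 60.2 kWh
washing machine: Runtime = 4 h/week × 24 weeks = 96 h
washing machine: 0.43 kW × 96 h = 41.28 kWh
coffee maker: 0.82 kW × 60 h = 49.2 kWh
Total energy = 282.68 kWh
Cost = 282.68 × $0.16 = $45.23

$45.23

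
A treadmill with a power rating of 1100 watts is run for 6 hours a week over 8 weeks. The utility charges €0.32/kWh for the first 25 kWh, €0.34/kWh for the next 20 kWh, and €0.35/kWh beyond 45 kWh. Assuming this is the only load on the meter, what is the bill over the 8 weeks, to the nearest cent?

Runtime = 6 h/week × 8 weeks = 48 h
Energy = 1.1 kW × 48 h = 52.8 kWh
Tier 1 (0–25 kWh): 25 × €0.32 = €8
Tier 2 (25–45 kWh): 20 × €0.34 = €6.8
Above 45 kWh: 7.8 × €0.35 = €2.73
Bill = €17.53

€17.53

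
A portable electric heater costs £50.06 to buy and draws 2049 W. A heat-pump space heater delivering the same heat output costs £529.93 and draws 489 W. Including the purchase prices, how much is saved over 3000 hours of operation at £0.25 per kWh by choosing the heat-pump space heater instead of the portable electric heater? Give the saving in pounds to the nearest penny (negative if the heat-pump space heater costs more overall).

portable electric heater: £50.06 + (2049/1000) kW × 3000 h × £0.25 = £50.06 + £1536.75 = £1586.81
heat-pump space heater: £529.93 + (489/1000) kW × 3000 h × £0.25 = £529.93 + £366.75 = £896.68
Saving = £1586.81 − £896.68 = £690.13

£690.13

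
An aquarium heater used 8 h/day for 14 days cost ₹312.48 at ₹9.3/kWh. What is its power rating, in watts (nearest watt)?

300 W

Energy = ₹312.48 ÷ ₹9.3/kWh = 33.6 kWh
Runtime = 8 h/day × 14 days = 112 h
Power = 33.6 kWh ÷ 112 h = 0.3 kW = 300 W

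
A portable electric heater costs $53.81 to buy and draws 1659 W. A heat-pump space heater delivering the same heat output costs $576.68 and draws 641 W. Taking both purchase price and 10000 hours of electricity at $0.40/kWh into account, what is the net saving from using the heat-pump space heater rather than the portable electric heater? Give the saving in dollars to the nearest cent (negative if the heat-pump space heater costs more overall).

$3549.13

portable electric heater: $53.81 + (1659/1000) kW × 10000 h × $0.40 = $53.81 + $6636 = $6689.81
heat-pump space heater: $576.68 + (641/1000) kW × 10000 h × $0.40 = $576.68 + $2564 = $3140.68
Saving = $6689.81 − $3140.68 = $3549.13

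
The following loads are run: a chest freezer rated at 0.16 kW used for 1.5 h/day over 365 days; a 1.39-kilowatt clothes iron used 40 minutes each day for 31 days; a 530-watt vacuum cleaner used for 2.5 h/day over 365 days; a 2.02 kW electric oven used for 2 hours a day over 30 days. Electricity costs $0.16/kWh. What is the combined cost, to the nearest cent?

chest freezer: Runtime = 1.5 h/day × 365 days = 547.5 h
chest freezer: 0.16 kW × 547.5 h = 87.6 kWh
clothes iron: Runtime = 40 min × 31 = 1240 min = 20.666666… h
clothes iron: 1.39 kW × 20.666666… h = 28.726666… kWh
vacuum cleaner: Runtime = 2.5 h/day × 365 days = 912.5 h
vacuum cleaner: 0.53 kW × 912.5 h = 483.625 kWh
electric oven: Runtime = 2 h/day × 30 days = 60 h
electric oven: 2.02 kW × 60 h = 121.2 kWh
Total energy = 721.151666… kWh
Cost = 721.151666… × $0.16 = $115.38

$115.38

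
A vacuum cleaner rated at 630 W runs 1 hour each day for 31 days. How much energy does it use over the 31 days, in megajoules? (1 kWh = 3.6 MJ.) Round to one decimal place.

70.3 MJ

Runtime = 1 h/day × 31 days = 31 h
Energy = 0.63 kW × 31 h = 19.53 kWh
= 19.53 × 3.6 MJ = 70.3 MJ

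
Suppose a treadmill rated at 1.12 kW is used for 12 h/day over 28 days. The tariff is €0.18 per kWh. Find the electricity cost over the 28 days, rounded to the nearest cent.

Runtime = 12 h/day × 28 days = 336 h
Energy = 1.12 kW × 336 h = 376.32 kWh
Cost = 376.32 kWh × €0.18/kWh = €67.74

€67.74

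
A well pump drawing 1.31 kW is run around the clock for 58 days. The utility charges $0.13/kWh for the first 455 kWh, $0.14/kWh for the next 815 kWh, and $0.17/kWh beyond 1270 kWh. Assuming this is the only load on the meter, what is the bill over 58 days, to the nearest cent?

$267.35

Runtime = 24 h × 58 = 1392 h
Energy = 1.31 kW × 1392 h = 1823.52 kWh
Tier 1 (0–455 kWh): 455 × $0.13 = $59.15
Tier 2 (455–1270 kWh): 815 × $0.14 = $114.1
Above 1270 kWh: 553.52 × $0.17 = $94.0984
Bill = $267.35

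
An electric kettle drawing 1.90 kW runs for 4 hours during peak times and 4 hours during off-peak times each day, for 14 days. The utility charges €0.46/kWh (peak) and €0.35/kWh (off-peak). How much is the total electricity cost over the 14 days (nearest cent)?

€86.18

Peak energy = 1.9 kW × 4 h × 14 = 106.4 kWh
Off-peak energy = 1.9 kW × 4 h × 14 = 106.4 kWh
Cost = 106.4 × €0.46 + 106.4 × €0.35 = €48.944 + €37.24 = €86.18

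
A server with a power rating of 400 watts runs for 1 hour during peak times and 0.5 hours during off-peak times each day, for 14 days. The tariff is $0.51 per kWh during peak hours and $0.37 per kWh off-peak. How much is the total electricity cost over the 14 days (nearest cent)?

$3.89

Peak energy = 0.4 kW × 1 h × 14 = 5.6 kWh
Off-peak energy = 0.4 kW × 0.5 h × 14 = 2.8 kWh
Cost = 5.6 × $0.51 + 2.8 × $0.37 = $2.856 + $1.036 = $3.89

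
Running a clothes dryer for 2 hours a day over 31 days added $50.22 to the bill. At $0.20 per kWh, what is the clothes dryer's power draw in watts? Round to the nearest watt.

4050 W

Energy = $50.22 ÷ $0.20/kWh = 251.1 kWh
Runtime = 2 h/day × 31 days = 62 h
Power = 251.1 kWh ÷ 62 h = 4.05 kW = 4050 W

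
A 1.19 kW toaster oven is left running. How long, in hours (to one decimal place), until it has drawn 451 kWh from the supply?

379.0 h

Hours = 451 kWh ÷ 1.19 kW = 379.0 h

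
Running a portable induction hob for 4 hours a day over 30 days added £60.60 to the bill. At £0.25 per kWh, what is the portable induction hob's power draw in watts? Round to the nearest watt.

Energy = £60.60 ÷ £0.25/kWh = 242.4 kWh
Runtime = 4 h/day × 30 days = 120 h
Power = 242.4 kWh ÷ 120 h = 2.02 kW = 2020 W

2020 W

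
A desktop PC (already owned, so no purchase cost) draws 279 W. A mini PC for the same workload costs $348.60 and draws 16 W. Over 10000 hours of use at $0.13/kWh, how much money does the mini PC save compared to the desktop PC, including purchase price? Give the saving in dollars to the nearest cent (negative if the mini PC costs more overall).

-$6.70

desktop PC: $0.00 + (279/1000) kW × 10000 h × $0.13 = $0.00 + $362.7 = $362.7
mini PC: $348.60 + (16/1000) kW × 10000 h × $0.13 = $348.60 + $20.8 = $369.4
Saving = $362.7 − $369.4 = −$6.7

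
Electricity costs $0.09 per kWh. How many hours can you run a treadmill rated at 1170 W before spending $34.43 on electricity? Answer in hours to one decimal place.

327.0 h

Energy available = $34.43 ÷ $0.09/kWh = 382.5556 kWh
Hours = 382.5556 kWh ÷ 1.17 kW = 327.0 h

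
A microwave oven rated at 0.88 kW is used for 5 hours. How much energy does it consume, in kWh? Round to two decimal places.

Energy = 0.88 kW × 5 h = 4.4 kWh

4.40 kWh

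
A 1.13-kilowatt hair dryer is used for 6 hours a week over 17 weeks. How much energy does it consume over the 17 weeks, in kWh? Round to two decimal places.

115.26 kWh

Runtime = 6 h/week × 17 weeks = 102 h
Energy = 1.13 kW × 102 h = 115.26 kWh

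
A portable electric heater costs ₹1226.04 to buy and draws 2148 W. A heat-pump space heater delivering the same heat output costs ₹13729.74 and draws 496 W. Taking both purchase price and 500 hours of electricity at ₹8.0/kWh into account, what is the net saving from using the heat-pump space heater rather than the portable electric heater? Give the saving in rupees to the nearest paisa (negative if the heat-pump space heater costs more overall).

-₹5895.70

portable electric heater: ₹1226.04 + (2148/1000) kW × 500 h × ₹8.0 = ₹1226.04 + ₹8592 = ₹9818.04
heat-pump space heater: ₹13729.74 + (496/1000) kW × 500 h × ₹8.0 = ₹13729.74 + ₹1984 = ₹15713.74
Saving = ₹9818.04 − ₹15713.74 = −₹5895.7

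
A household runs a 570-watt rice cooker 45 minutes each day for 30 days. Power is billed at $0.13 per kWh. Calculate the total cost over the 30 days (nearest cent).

$1.67

Runtime = 45 min × 30 = 1350 min = 22.5 h
Energy = 0.57 kW × 22.5 h = 12.825 kWh
Cost = 12.825 kWh × $0.13/kWh = $1.67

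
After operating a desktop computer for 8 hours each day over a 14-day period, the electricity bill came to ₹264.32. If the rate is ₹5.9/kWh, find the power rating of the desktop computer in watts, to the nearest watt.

Energy = ₹264.32 ÷ ₹5.9/kWh = 44.8 kWh
Runtime = 8 h/day × 14 days = 112 h
Power = 44.8 kWh ÷ 112 h = 0.4 kW = 400 W

400 W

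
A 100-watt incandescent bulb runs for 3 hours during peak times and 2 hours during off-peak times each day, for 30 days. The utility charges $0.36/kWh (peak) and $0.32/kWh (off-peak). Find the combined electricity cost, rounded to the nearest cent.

Peak energy = 0.1 kW × 3 h × 30 = 9 kWh
Off-peak energy = 0.1 kW × 2 h × 30 = 6 kWh
Cost = 9 × $0.36 + 6 × $0.32 = $3.24 + $1.92 = $5.16

$5.16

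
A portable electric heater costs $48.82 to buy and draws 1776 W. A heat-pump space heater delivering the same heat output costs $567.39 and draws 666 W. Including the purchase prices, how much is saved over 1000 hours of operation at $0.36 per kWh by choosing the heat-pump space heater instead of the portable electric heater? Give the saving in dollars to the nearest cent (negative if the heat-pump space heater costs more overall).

portable electric heater: $48.82 + (1776/1000) kW × 1000 h × $0.36 = $48.82 + $639.36 = $688.18
heat-pump space heater: $567.39 + (666/1000) kW × 1000 h × $0.36 = $567.39 + $239.76 = $807.15
Saving = $688.18 − $807.15 = −$118.97

-$118.97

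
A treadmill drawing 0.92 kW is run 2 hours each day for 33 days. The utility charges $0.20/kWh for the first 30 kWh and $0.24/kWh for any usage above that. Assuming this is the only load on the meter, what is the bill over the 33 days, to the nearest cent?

Runtime = 2 h/day × 33 days = 66 h
Energy = 0.92 kW × 66 h = 60.72 kWh
Tier 1 (0–30 kWh): 30 × $0.20 = $6
Above 30 kWh: 30.72 × $0.24 = $7.3728
Bill = $13.37

$13.37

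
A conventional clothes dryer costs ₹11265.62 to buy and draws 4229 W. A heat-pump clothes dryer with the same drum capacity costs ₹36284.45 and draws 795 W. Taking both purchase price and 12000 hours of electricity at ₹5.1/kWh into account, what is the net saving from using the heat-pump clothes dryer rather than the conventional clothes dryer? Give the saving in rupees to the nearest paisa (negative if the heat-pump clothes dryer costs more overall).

conventional clothes dryer: ₹11265.62 + (4229/1000) kW × 12000 h × ₹5.1 = ₹11265.62 + ₹258814.8 = ₹270080.42
heat-pump clothes dryer: ₹36284.45 + (795/1000) kW × 12000 h × ₹5.1 = ₹36284.45 + ₹48654 = ₹84938.45
Saving = ₹270080.42 − ₹84938.45 = ₹185141.97

₹185141.97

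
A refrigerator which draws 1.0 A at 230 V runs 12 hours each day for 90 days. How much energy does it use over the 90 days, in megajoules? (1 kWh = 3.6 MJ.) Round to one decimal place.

Power = 1.0 A × 230 V = 230 W = 0.23 kW
Runtime = 12 h/day × 90 days = 1080 h
Energy = 0.23 kW × 1080 h = 248.4 kWh
= 248.4 × 3.6 MJ = 894.2 MJ

894.2 MJ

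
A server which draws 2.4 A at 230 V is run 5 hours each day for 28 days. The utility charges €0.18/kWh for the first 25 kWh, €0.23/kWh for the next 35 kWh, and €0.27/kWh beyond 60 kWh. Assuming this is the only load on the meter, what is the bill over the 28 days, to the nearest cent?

€17.22

Power = 2.4 A × 230 V = 552 W = 0.552 kW
Runtime = 5 h/day × 28 days = 140 h
Energy = 0.552 kW × 140 h = 77.28 kWh
Tier 1 (0–25 kWh): 25 × €0.18 = €4.5
Tier 2 (25–60 kWh): 35 × €0.23 = €8.05
Above 60 kWh: 17.28 × €0.27 = €4.6656
Bill = €17.22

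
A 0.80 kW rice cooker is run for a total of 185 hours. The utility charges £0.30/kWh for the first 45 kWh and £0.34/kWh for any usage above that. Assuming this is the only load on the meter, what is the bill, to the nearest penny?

Energy = 0.8 kW × 185 h = 148 kWh
Tier 1 (0–45 kWh): 45 × £0.30 = £13.5
Above 45 kWh: 103 × £0.34 = £35.02
Bill = £48.52

£48.52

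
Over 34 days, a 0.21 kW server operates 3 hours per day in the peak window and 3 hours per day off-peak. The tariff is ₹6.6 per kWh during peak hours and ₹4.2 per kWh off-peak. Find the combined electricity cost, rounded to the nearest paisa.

₹231.34

Peak energy = 0.21 kW × 3 h × 34 = 21.42 kWh
Off-peak energy = 0.21 kW × 3 h × 34 = 21.42 kWh
Cost = 21.42 × ₹6.6 + 21.42 × ₹4.2 = ₹141.372 + ₹89.964 = ₹231.34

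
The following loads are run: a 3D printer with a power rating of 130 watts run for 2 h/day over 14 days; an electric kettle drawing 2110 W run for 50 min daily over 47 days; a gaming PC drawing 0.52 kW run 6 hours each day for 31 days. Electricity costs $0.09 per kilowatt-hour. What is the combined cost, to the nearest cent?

$16.47

3D printer: Runtime = 2 h/day × 14 days = 28 h
3D printer: 0.13 kW × 28 h = 3.64 kWh
electric kettle: Runtime = 50 min × 47 = 2350 min = 39.166666… h
electric kettle: 2.11 kW × 39.166666… h = 82.641666… kWh
gaming PC: Runtime = 6 h/day × 31 days = 186 h
gaming PC: 0.52 kW × 186 h = 96.72 kWh
Total energy = 183.001666… kWh
Cost = 183.001666… × $0.09 = $16.47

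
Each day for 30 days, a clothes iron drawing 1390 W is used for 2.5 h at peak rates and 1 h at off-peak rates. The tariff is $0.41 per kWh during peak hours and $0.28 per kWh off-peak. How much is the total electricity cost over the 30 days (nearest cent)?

$54.42

Peak energy = 1.39 kW × 2.5 h × 30 = 104.25 kWh
Off-peak energy = 1.39 kW × 1 h × 30 = 41.7 kWh
Cost = 104.25 × $0.41 + 41.7 × $0.28 = $42.7425 + $11.676 = $54.42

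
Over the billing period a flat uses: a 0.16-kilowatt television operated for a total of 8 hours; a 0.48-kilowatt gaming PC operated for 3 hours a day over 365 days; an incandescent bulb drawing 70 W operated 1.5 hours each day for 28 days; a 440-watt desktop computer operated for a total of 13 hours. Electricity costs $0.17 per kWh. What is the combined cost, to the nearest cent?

$91.04

television: 0.16 kW × 8 h = 1.28 kWh
gaming PC: Runtime = 3 h/day × 365 days = 1095 h
gaming PC: 0.48 kW × 1095 h = 525.6 kWh
incandescent bulb: Runtime = 1.5 h/day × 28 days = 42 h
incandescent bulb: 0.07 kW × 42 h = 2.94 kWh
desktop computer: 0.44 kW × 13 h = 5.72 kWh
Total energy = 535.54 kWh
Cost = 535.54 × $0.17 = $91.04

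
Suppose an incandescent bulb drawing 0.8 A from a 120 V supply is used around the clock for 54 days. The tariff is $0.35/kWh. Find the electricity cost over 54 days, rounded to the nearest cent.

Power = 0.8 A × 120 V = 96 W = 0.096 kW
Runtime = 24 h × 54 = 1296 h
Energy = 0.096 kW × 1296 h = 124.416 kWh
Cost = 124.416 kWh × $0.35/kWh = $43.55

$43.55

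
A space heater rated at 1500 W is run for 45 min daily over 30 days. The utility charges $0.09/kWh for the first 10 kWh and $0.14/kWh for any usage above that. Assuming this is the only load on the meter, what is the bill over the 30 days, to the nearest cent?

Runtime = 45 min × 30 = 1350 min = 22.5 h
Energy = 1.5 kW × 22.5 h = 33.75 kWh
Tier 1 (0–10 kWh): 10 × $0.09 = $0.9
Above 10 kWh: 23.75 × $0.14 = $3.325
Bill = $4.23

$4.23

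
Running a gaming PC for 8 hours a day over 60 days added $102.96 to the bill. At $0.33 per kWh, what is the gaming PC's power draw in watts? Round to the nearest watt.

Energy = $102.96 ÷ $0.33/kWh = 312 kWh
Runtime = 8 h/day × 60 days = 480 h
Power = 312 kWh ÷ 480 h = 0.65 kW = 650 W

650 W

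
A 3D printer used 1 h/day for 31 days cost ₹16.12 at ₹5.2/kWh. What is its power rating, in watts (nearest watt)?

Energy = ₹16.12 ÷ ₹5.2/kWh = 3.1 kWh
Runtime = 1 h/day × 31 days = 31 h
Power = 3.1 kWh ÷ 31 h = 0.1 kW = 100 W

100 W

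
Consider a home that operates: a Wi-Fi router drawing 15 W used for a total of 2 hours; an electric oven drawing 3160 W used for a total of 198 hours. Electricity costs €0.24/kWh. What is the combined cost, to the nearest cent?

€150.17

Wi-Fi router: 0.015 kW × 2 h = 0.03 kWh
electric oven: 3.16 kW × 198 h = 625.68 kWh
Total energy = 625.71 kWh
Cost = 625.71 × €0.24 = €150.17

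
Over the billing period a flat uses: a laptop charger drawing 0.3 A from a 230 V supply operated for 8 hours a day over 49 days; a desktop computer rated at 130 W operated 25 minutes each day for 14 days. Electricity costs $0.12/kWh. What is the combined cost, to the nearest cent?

$3.34

laptop charger: Power = 0.3 A × 230 V = 69 W = 0.069 kW
laptop charger: Runtime = 8 h/day × 49 days = 392 h
laptop charger: 0.069 kW × 392 h = 27.048 kWh
desktop computer: Runtime = 25 min × 14 = 350 min = 5.833333… h
desktop computer: 0.13 kW × 5.833333… h = 0.758333… kWh
Total energy = 27.806333… kWh
Cost = 27.806333… × $0.12 = $3.34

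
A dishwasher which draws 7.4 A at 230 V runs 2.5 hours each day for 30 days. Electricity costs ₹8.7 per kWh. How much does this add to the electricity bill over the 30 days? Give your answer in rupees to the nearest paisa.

₹1110.56

Power = 7.4 A × 230 V = 1702 W = 1.702 kW
Runtime = 2.5 h/day × 30 days = 75 h
Energy = 1.702 kW × 75 h = 127.65 kWh
Cost = 127.65 kWh × ₹8.7/kWh = ₹1110.56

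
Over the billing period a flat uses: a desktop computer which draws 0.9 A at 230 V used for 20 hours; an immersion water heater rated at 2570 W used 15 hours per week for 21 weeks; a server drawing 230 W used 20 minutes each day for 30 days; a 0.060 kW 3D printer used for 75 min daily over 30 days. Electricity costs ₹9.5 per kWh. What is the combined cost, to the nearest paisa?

₹7773.28

desktop computer: Power = 0.9 A × 230 V = 207 W = 0.207 kW
desktop computer: 0.207 kW × 20 h = 4.14 kWh
immersion water heater: Runtime = 15 h/week × 21 weeks = 315 h
immersion water heater: 2.57 kW × 315 h = 809.55 kWh
server: Runtime = 20 min × 30 = 600 min = 10 h
server: 0.23 kW × 10 h = 2.3 kWh
3D printer: Runtime = 75 min × 30 = 2250 min = 37.5 h
3D printer: 0.06 kW × 37.5 h = 2.25 kWh
Total energy = 818.24 kWh
Cost = 818.24 × ₹9.5 = ₹7773.28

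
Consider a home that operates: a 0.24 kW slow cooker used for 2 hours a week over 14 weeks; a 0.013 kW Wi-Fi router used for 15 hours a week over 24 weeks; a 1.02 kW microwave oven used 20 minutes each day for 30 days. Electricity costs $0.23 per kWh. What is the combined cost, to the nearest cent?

$4.97

slow cooker: Runtime = 2 h/week × 14 weeks = 28 h
slow cooker: 0.24 kW × 28 h = 6.72 kWh
Wi-Fi router: Runtime = 15 h/week × 24 weeks = 360 h
Wi-Fi router: 0.013 kW × 360 h = 4.68 kWh
microwave oven: Runtime = 20 min × 30 = 600 min = 10 h
microwave oven: 1.02 kW × 10 h = 10.2 kWh
Total energy = 21.6 kWh
Cost = 21.6 × $0.23 = $4.97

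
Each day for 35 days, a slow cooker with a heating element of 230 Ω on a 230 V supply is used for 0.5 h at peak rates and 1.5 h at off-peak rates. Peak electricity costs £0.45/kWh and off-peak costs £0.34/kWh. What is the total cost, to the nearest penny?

£5.92

Power = V²/R = 230²/230 = 230 W = 0.23 kW
Peak energy = 0.23 kW × 0.5 h × 35 = 4.025 kWh
Off-peak energy = 0.23 kW × 1.5 h × 35 = 12.075 kWh
Cost = 4.025 × £0.45 + 12.075 × £0.34 = £1.81125 + £4.1055 = £5.92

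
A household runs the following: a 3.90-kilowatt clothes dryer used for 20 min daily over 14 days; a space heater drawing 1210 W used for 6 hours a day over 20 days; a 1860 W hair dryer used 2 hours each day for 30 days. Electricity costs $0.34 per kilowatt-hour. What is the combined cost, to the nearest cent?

clothes dryer: Runtime = 20 min × 14 = 280 min = 4.666666… h
clothes dryer: 3.9 kW × 4.666666… h = 18.2 kWh
space heater: Runtime = 6 h/day × 20 days = 120 h
space heater: 1.21 kW × 120 h = 145.2 kWh
hair dryer: Runtime = 2 h/day × 30 days = 60 h
hair dryer: 1.86 kW × 60 h = 111.6 kWh
Total energy = 275 kWh
Cost = 275 × $0.34 = $93.50

$93.50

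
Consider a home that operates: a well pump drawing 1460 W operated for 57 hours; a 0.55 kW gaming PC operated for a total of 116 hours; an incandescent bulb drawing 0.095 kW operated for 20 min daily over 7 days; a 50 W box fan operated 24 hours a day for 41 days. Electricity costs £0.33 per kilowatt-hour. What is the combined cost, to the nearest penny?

£64.83

well pump: 1.46 kW × 57 h = 83.22 kWh
gaming PC: 0.55 kW × 116 h = 63.8 kWh
incandescent bulb: Runtime = 20 min × 7 = 140 min = 2.333333… h
incandescent bulb: 0.095 kW × 2.333333… h = 0.221666… kWh
box fan: Runtime = 24 h × 41 = 984 h
box fan: 0.05 kW × 984 h = 49.2 kWh
Total energy = 196.441666… kWh
Cost = 196.441666… × £0.33 = £64.83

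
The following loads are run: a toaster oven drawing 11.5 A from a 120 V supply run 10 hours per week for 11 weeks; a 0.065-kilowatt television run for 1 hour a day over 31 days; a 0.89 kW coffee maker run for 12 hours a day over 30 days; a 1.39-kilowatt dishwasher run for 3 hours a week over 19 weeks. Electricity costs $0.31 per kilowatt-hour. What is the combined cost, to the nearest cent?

$171.57

toaster oven: Power = 11.5 A × 120 V = 1380 W = 1.38 kW
toaster oven: Runtime = 10 h/week × 11 weeks = 110 h
toaster oven: 1.38 kW × 110 h = 151.8 kWh
television: Runtime = 1 h/day × 31 days = 31 h
television: 0.065 kW × 31 h = 2.015 kWh
coffee maker: Runtime = 12 h/day × 30 days = 360 h
coffee maker: 0.89 kW × 360 h = 320.4 kWh
dishwasher: Runtime = 3 h/week × 19 weeks = 57 h
dishwasher: 1.39 kW × 57 h = 79.23 kWh
Total energy = 553.445 kWh
Cost = 553.445 × $0.31 = $171.57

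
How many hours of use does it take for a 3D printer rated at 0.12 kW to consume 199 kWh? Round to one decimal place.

1658.3 h

Hours = 199 kWh ÷ 0.12 kW = 1658.3 h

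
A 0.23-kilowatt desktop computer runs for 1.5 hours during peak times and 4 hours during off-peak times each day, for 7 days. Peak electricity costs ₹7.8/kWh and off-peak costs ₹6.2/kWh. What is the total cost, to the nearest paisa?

Peak energy = 0.23 kW × 1.5 h × 7 = 2.415 kWh
Off-peak energy = 0.23 kW × 4 h × 7 = 6.44 kWh
Cost = 2.415 × ₹7.8 + 6.44 × ₹6.2 = ₹18.837 + ₹39.928 = ₹58.77

₹58.77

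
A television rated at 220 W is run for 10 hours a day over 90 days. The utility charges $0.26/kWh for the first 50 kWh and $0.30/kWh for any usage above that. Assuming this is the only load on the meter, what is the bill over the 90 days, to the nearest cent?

$57.40

Runtime = 10 h/day × 90 days = 900 h
Energy = 0.22 kW × 900 h = 198 kWh
Tier 1 (0–50 kWh): 50 × $0.26 = $13
Above 50 kWh: 148 × $0.30 = $44.4
Bill = $57.40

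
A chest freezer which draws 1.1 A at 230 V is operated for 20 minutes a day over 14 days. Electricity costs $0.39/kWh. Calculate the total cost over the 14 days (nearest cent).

Power = 1.1 A × 230 V = 253 W = 0.253 kW
Runtime = 20 min × 14 = 280 min = 4.666666… h
Energy = 0.253 kW × 4.666666… h = 1.180666… kWh
Cost = 1.180666… kWh × $0.39/kWh = $0.46

$0.46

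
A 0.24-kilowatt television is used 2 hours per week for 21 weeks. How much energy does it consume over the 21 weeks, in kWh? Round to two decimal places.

Runtime = 2 h/week × 21 weeks = 42 h
Energy = 0.24 kW × 42 h = 10.08 kWh

10.08 kWh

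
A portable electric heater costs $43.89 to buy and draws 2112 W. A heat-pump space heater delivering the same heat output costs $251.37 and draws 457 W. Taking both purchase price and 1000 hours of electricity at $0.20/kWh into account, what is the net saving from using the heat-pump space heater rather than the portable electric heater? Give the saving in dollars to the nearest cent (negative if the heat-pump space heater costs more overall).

$123.52

portable electric heater: $43.89 + (2112/1000) kW × 1000 h × $0.20 = $43.89 + $422.4 = $466.29
heat-pump space heater: $251.37 + (457/1000) kW × 1000 h × $0.20 = $251.37 + $91.4 = $342.77
Saving = $466.29 − $342.77 = $123.52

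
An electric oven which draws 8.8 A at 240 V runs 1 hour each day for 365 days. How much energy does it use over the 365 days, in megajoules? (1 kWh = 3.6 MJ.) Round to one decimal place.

2775.2 MJ

Power = 8.8 A × 240 V = 2112 W = 2.112 kW
Runtime = 1 h/day × 365 days = 365 h
Energy = 2.112 kW × 365 h = 770.88 kWh
= 770.88 × 3.6 MJ = 2775.2 MJ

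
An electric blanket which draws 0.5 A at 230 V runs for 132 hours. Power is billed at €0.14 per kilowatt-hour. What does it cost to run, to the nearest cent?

Power = 0.5 A × 230 V = 115 W = 0.115 kW
Energy = 0.115 kW × 132 h = 15.18 kWh
Cost = 15.18 kWh × €0.14/kWh = €2.13

€2.13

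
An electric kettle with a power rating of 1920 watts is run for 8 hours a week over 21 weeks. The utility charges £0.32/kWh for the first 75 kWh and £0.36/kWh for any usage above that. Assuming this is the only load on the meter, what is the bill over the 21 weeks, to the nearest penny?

£113.12

Runtime = 8 h/week × 21 weeks = 168 h
Energy = 1.92 kW × 168 h = 322.56 kWh
Tier 1 (0–75 kWh): 75 × £0.32 = £24
Above 75 kWh: 247.56 × £0.36 = £89.1216
Bill = £113.12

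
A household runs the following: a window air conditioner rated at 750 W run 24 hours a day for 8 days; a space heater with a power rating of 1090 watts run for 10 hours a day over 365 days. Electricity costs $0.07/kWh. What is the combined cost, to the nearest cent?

window air conditioner: Runtime = 24 h × 8 = 192 h
window air conditioner: 0.75 kW × 192 h = 144 kWh
space heater: Runtime = 10 h/day × 365 days = 3650 h
space heater: 1.09 kW × 3650 h = 3978.5 kWh
Total energy = 4122.5 kWh
Cost = 4122.5 × $0.07 = $288.58

$288.58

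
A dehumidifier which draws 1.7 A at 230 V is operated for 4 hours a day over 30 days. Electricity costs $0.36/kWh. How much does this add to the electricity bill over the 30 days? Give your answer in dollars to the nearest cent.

$16.89

Power = 1.7 A × 230 V = 391 W = 0.391 kW
Runtime = 4 h/day × 30 days = 120 h
Energy = 0.391 kW × 120 h = 46.92 kWh
Cost = 46.92 kWh × $0.36/kWh = $16.89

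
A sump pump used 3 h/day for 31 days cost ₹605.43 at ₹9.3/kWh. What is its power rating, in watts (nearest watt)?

Energy = ₹605.43 ÷ ₹9.3/kWh = 65.1 kWh
Runtime = 3 h/day × 31 days = 93 h
Power = 65.1 kWh ÷ 93 h = 0.7 kW = 700 W

700 W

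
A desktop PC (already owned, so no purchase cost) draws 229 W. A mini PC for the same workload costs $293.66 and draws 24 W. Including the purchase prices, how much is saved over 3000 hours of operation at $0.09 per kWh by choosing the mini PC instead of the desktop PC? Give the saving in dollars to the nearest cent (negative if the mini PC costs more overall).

-$238.31

desktop PC: $0.00 + (229/1000) kW × 3000 h × $0.09 = $0.00 + $61.83 = $61.83
mini PC: $293.66 + (24/1000) kW × 3000 h × $0.09 = $293.66 + $6.48 = $300.14
Saving = $61.83 − $300.14 = −$238.31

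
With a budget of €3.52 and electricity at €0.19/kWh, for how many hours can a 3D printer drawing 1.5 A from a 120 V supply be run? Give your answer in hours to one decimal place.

Power = 1.5 A × 120 V = 180 W = 0.18 kW
Energy available = €3.52 ÷ €0.19/kWh = 18.5263 kWh
Hours = 18.5263 kWh ÷ 0.18 kW = 102.9 h

102.9 h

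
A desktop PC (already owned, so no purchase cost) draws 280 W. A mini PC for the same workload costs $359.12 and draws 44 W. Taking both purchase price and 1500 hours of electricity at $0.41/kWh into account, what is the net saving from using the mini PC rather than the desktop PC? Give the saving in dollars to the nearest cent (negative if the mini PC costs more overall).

desktop PC: $0.00 + (280/1000) kW × 1500 h × $0.41 = $0.00 + $172.2 = $172.2
mini PC: $359.12 + (44/1000) kW × 1500 h × $0.41 = $359.12 + $27.06 = $386.18
Saving = $172.2 − $386.18 = −$213.98

-$213.98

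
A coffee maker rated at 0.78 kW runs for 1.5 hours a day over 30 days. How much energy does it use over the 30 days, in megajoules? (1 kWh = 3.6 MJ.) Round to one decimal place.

Runtime = 1.5 h/day × 30 days = 45 h
Energy = 0.78 kW × 45 h = 35.1 kWh
= 35.1 × 3.6 MJ = 126.4 MJ

126.4 MJ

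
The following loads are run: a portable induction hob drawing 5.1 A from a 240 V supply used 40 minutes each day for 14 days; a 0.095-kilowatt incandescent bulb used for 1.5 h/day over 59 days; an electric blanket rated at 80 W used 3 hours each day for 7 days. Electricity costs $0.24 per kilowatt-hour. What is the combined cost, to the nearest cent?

$5.16

portable induction hob: Power = 5.1 A × 240 V = 1224 W = 1.224 kW
portable induction hob: Runtime = 40 min × 14 = 560 min = 9.333333… h
portable induction hob: 1.224 kW × 9.333333… h = 11.424 kWh
incandescent bulb: Runtime = 1.5 h/day × 59 days = 88.5 h
incandescent bulb: 0.095 kW × 88.5 h = 8.4075 kWh
electric blanket: Runtime = 3 h/day × 7 days = 21 h
electric blanket: 0.08 kW × 21 h = 1.68 kWh
Total energy = 21.5115 kWh
Cost = 21.5115 × $0.24 = $5.16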